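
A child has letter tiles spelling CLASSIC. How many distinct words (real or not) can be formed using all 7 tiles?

1260

The 7 letters of CLASSIC have repeats: C appearing twice and S appearing twice.
The number of distinct arrangements is 7!/(2!·2!) = 5040/4 = 1260.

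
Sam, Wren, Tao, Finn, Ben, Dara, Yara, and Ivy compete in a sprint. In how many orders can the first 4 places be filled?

1680

This is an ordered selection of 4 from 8: P(8,4).
That gives 8 × 7 × 6 × 5 = 1680.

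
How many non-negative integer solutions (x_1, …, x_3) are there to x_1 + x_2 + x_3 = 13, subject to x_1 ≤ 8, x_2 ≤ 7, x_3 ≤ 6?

Ignoring the caps, the number of non-negative solutions to x_1+…+x_3 = 13 is C(15,2) = 105.
Subtract solutions that violate a single cap (substitute x_i' = x_i − (cap_i+1)): x_1 ≥ 9 gives C(6,2) = 15; x_2 ≥ 8 gives C(7,2) = 21; x_3 ≥ 7 gives C(8,2) = 28. Together 64.
No two caps can be exceeded simultaneously, so the pair terms are all 0.
By inclusion–exclusion the count is 105 − 64 + 0 = 41.

41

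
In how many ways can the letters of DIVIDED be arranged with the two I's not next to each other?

300

There are 7!/(3!·2!) = 420 arrangements of DIVIDED in total.
Arrangements with the I's together: treat II as one letter, giving (6)!/(3!) = 120.
Subtracting, 420 − 120 = 300 arrangements keep the I's apart.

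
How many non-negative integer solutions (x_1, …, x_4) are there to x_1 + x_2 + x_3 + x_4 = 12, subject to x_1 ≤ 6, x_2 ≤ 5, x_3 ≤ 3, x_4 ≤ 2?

30

Without the upper bounds there are C(15,3) = 455 ways to split 12 among 4 variables.
Subtract solutions that violate a single cap (substitute x_i' = x_i − (cap_i+1)): x_1 ≥ 7 gives C(8,3) = 56; x_2 ≥ 6 gives C(9,3) = 84; x_3 ≥ 4 gives C(11,3) = 165; x_4 ≥ 3 gives C(12,3) = 220. Together 525.
Add back pairs where two caps are both exceeded: 0 + 4 + 10 + 10 + 20 + 56 = 100.
By inclusion–exclusion the count is 455 − 525 + 100 = 30.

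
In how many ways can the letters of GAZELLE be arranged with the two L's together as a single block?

360

Treat the 2 copies of L as a single block. The multiset to arrange is then {LL, A, E, E, G, Z}, 6 items in all.
That gives (6)!/(2!) = 360 arrangements.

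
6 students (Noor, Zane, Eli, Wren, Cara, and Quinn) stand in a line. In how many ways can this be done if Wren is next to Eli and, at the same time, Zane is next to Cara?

96

Treat {Wren,Eli} as one block (2 orders) and {Zane,Cara} as another (2 orders).
That leaves 4 units to arrange: 2 × 2 × 4! = 4 × 24 = 96.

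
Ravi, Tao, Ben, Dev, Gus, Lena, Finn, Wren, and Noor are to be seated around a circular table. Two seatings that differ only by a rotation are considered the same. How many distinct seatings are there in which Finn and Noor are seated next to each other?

10080

Glue Finn and Noor into a block (2 internal orders). Seating 8 units around a circle gives (7)! arrangements.
So 2 × (7)! = 2 × 5040 = 10080.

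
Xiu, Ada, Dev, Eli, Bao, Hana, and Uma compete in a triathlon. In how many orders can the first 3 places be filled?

This is an ordered selection of 3 from 7: P(7,3).
That gives 7 × 6 × 5 = 210.

210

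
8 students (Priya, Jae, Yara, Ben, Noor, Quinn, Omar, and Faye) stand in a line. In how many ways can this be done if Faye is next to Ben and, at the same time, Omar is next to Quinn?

Treat {Faye,Ben} as one block (2 orders) and {Omar,Quinn} as another (2 orders).
That leaves 6 units to arrange: 2 × 2 × 6! = 4 × 720 = 2880.

2880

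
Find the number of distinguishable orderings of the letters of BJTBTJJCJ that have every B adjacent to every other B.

840

Treat the 2 copies of B as a single block. The multiset to arrange is then {BB, C, J, J, J, J, T, T}, 8 items in all.
That gives (8)!/(4!·2!) = 840 arrangements.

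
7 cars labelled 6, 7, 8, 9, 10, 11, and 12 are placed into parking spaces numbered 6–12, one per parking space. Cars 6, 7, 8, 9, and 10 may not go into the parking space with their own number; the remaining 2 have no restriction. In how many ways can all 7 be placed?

2428

Let Aᵢ (for 6 ≤ i ≤ 10) be the placements that put car i in its forbidden parking space. Any j of these fix j positions, leaving (7−j)! ways to fill the rest, and there are C(5,j) ways to pick which j.
By inclusion–exclusion, the number of valid placements is Σ_{j=0}^{5} (−1)^j C(5,j)·(7−j)!.
Computing: 5040 − 3600 + 1200 − 240 + 30 − 2 = 2428.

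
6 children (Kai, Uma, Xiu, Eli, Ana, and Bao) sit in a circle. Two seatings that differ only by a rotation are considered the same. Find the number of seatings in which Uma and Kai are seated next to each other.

Glue Uma and Kai into a block (2 internal orders). Seating 5 units around a circle gives (4)! arrangements.
So 2 × (4)! = 2 × 24 = 48.

48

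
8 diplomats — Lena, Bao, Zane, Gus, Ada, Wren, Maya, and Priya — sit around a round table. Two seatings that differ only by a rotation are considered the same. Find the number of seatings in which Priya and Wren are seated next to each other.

Treat {Priya, Wren} as one unit (2 internal orders) and seat the resulting 7 units around the table: (6)! circular arrangements.
So 2 × (6)! = 2 × 720 = 1440.

1440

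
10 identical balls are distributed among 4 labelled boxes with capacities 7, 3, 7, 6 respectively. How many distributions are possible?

Ignoring the caps, the number of non-negative solutions to x_1+…+x_4 = 10 is C(13,3) = 286.
Subtract solutions that violate a single cap (substitute x_i' = x_i − (cap_i+1)): x_1 ≥ 8 gives C(5,3) = 10; x_2 ≥ 4 gives C(9,3) = 84; x_3 ≥ 8 gives C(5,3) = 10; x_4 ≥ 7 gives C(6,3) = 20. Together 124.
No two caps can be exceeded simultaneously, so the pair terms are all 0.
By inclusion–exclusion the count is 286 − 124 + 0 = 162.

162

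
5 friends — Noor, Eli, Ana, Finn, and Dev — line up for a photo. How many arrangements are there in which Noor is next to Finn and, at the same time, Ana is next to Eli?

24

Treat {Noor,Finn} as one block (2 orders) and {Ana,Eli} as another (2 orders).
That leaves 3 units to arrange: 2 × 2 × 3! = 4 × 6 = 24.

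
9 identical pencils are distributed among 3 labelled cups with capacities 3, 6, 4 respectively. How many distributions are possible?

Without the upper bounds there are C(11,2) = 55 ways to split 9 among 3 cups.
Subtract solutions that violate a single cap (substitute x_i' = x_i − (cap_i+1)): x_1 ≥ 4 gives C(7,2) = 21; x_2 ≥ 7 gives C(4,2) = 6; x_3 ≥ 5 gives C(6,2) = 15. Together 42.
Add back pairs where two caps are both exceeded: 0 + 1 + 0 = 1.
By inclusion–exclusion the count is 55 − 42 + 1 = 14.

14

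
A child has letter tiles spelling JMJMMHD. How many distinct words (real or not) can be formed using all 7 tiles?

420

The 7 letters of JMJMMHD have repeats: J appearing twice and M appearing 3 times.
The number of distinct arrangements is 7!/(3!·2!) = 5040/12 = 420.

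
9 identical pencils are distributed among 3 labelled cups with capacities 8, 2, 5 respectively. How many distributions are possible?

Without the upper bounds there are C(11,2) = 55 ways to split 9 among 3 cups.
Subtract solutions that violate a single cap (substitute x_i' = x_i − (cap_i+1)): x_1 ≥ 9 gives C(2,2) = 1; x_2 ≥ 3 gives C(8,2) = 28; x_3 ≥ 6 gives C(5,2) = 10. Together 39.
Add back pairs where two caps are both exceeded: 0 + 0 + 1 = 1.
By inclusion–exclusion the count is 55 − 39 + 1 = 17.

17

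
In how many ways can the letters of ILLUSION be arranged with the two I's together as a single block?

Treat the 2 copies of I as a single block. The multiset to arrange is then {II, L, L, N, O, S, U}, 7 items in all.
That gives (7)!/(2!) = 2520 arrangements.

2520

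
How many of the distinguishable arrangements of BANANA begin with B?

10

With the first slot taken by B, it remains to arrange the other 5 letters (ANANA).
Those 5 letters have A appearing 3 times and N appearing twice, giving (5)!/(3!·2!) = 10.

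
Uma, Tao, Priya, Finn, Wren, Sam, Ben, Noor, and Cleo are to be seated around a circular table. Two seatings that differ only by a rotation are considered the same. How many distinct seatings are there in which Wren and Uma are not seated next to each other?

30240

Without the restriction there are (8)! = 40320 seatings.
Seatings with Wren beside Uma: treat them as a block with 2 internal orders, giving 2 × (7)! = 10080.
Subtracting, 40320 − 10080 = 30240.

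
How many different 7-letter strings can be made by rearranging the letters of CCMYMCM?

140

The 7 letters of CCMYMCM have repeats: C appearing 3 times and M appearing 3 times.
So there are 7! / (3!·3!) = 140 distinguishable arrangements.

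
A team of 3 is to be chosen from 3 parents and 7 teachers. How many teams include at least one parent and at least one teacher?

84

Total 3-person selections from all 10: C(10,3) = 120.
Subtract selections that omit an entire group: no parents → C(7,3) = 35; no teachers → C(3,3) = 1.
Both groups omitted at once is impossible, so 120 − 36 = 84.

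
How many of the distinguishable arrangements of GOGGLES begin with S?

Fix S in the first position and arrange the remaining 6 letters.
Those 6 letters have G appearing 3 times, giving (6)!/(3!) = 120.

120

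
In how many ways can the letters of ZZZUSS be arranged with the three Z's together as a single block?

12

Treat the 3 copies of Z as a single block. The multiset to arrange is then {ZZZ, S, S, U}, 4 items in all.
That gives (4)!/(2!) = 12 arrangements.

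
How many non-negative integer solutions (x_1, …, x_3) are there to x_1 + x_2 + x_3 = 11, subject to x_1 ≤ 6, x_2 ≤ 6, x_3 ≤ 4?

Ignoring the caps, the number of non-negative solutions to x_1+…+x_3 = 11 is C(13,2) = 78.
Subtract solutions that violate a single cap (substitute x_i' = x_i − (cap_i+1)): x_1 ≥ 7 gives C(6,2) = 15; x_2 ≥ 7 gives C(6,2) = 15; x_3 ≥ 5 gives C(8,2) = 28. Together 58.
No two caps can be exceeded simultaneously, so the pair terms are all 0.
By inclusion–exclusion the count is 78 − 58 + 0 = 20.

20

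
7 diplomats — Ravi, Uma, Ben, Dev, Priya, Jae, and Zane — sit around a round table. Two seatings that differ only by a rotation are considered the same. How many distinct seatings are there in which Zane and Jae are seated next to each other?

240

Treat {Zane, Jae} as one unit (2 internal orders) and seat the resulting 6 units around the table: (5)! circular arrangements.
So 2 × (5)! = 2 × 120 = 240.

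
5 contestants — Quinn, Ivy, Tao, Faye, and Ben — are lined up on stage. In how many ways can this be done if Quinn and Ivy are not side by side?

72

Of the 5! = 120 arrangements, those with Quinn and Ivy adjacent number 2 × 4! = 48 (treat the pair as a block with 2 internal orders).
Complementary counting: 120 − 48 = 72.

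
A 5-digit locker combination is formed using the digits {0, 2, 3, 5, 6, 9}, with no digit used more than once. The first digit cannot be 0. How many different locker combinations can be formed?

600

The first digit has 6−1 = 5 choices (anything except 0).
The remaining 4 digits are filled from the other 5 symbols without repetition: 5 × 4 × 3 × 2 = 120.
Total: 5 × 120 = 600.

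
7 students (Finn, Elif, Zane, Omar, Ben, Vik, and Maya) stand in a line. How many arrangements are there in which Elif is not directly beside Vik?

Of the 7! = 5040 arrangements, those with Elif and Vik adjacent number 2 × 6! = 1440 (treat the pair as a block with 2 internal orders).
So 5040 − 1440 = 3600 arrangements keep them apart.

3600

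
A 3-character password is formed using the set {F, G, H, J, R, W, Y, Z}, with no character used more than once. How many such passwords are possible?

336

With no repetition, fill the 3 characters in order: 8 choices, then 7, down to 6.
8 × 7 × 6 = 336.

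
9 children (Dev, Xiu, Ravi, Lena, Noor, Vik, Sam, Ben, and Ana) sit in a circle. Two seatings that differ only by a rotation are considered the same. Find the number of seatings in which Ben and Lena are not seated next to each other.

30240

All circular seatings of 9 people number (8)! = 40320.
Those with Ben next to Lena: fuse the pair into one unit and seat 8 units around a circle — 2·(7)! = 10080.
Subtracting, 40320 − 10080 = 30240.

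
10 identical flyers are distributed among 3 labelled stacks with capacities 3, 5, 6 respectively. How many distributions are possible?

Without the upper bounds there are C(12,2) = 66 ways to split 10 among 3 stacks.
Subtract solutions that violate a single cap (substitute x_i' = x_i − (cap_i+1)): x_1 ≥ 4 gives C(8,2) = 28; x_2 ≥ 6 gives C(6,2) = 15; x_3 ≥ 7 gives C(5,2) = 10. Together 53.
Add back pairs where two caps are both exceeded: 1 + 0 + 0 = 1.
By inclusion–exclusion the count is 66 − 53 + 1 = 14.

14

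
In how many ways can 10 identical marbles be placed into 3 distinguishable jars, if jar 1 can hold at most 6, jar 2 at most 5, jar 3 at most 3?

14

Ignoring the caps, the number of non-negative solutions to x_1+…+x_3 = 10 is C(12,2) = 66.
Subtract solutions that violate a single cap (substitute x_i' = x_i − (cap_i+1)): x_1 ≥ 7 gives C(5,2) = 10; x_2 ≥ 6 gives C(6,2) = 15; x_3 ≥ 4 gives C(8,2) = 28. Together 53.
Add back pairs where two caps are both exceeded: 0 + 0 + 1 = 1.
By inclusion–exclusion the count is 66 − 53 + 1 = 14.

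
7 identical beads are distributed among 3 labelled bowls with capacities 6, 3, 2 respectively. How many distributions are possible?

11

Without the upper bounds there are C(9,2) = 36 ways to split 7 among 3 bowls.
Subtract solutions that violate a single cap (substitute x_i' = x_i − (cap_i+1)): x_1 ≥ 7 gives C(2,2) = 1; x_2 ≥ 4 gives C(5,2) = 10; x_3 ≥ 3 gives C(6,2) = 15. Together 26.
Add back pairs where two caps are both exceeded: 0 + 0 + 1 = 1.
By inclusion–exclusion the count is 36 − 26 + 1 = 11.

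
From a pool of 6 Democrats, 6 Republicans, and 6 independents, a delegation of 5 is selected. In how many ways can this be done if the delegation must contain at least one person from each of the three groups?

Unrestricted: C(18,5) = 8568 ways to pick any 5 of the 18.
Selections missing a whole group: no Democrats → C(12,5) = 792; no Republicans → C(12,5) = 792; no independents → C(12,5) = 792.
Add back selections omitting two groups (i.e. drawn from a single group): C(6,5) + C(6,5) + C(6,5) = 18.
By inclusion–exclusion: 8568 − 2376 + 18 = 6210.

6210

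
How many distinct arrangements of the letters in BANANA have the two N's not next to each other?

40

Total arrangements of BANANA: 6!/(3!·2!) = 60.
If the two N's are adjacent, glue them into one block, leaving 5 items to arrange: (5)!/(3!) = 20 ways.
Subtracting, 60 − 20 = 40 arrangements keep the N's apart.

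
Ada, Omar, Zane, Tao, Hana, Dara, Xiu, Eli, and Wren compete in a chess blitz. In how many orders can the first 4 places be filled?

This is an ordered selection of 4 from 9: P(9,4).
That gives 9 × 8 × 7 × 6 = 3024.

3024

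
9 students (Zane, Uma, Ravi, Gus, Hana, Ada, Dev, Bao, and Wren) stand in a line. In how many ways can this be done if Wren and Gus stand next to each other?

80640

Treat {Wren, Gus} as a single unit. There are 8 units to order, and the pair itself can be ordered 2 ways.
That gives 2 × 8! = 2 × 40320 = 80640.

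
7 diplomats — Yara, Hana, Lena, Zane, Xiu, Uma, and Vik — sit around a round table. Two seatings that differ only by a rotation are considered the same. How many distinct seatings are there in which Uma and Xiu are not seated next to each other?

480

Without the restriction there are (6)! = 720 seatings.
Seatings with Uma beside Xiu: treat them as a block with 2 internal orders, giving 2 × (5)! = 240.
Subtracting, 720 − 240 = 480.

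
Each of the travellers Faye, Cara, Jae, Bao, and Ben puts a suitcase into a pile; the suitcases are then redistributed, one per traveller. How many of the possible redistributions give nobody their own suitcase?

Let Aᵢ be the assignments in which traveller i gets their own suitcase. We want the size of the complement of A₁∪…∪A_5.
By inclusion–exclusion this is Σ_{j=0}^{5} (−1)^j C(5,j)·(5−j)!.
Computing: 120 − 120 + 60 − 20 + 5 − 1 = 44.

44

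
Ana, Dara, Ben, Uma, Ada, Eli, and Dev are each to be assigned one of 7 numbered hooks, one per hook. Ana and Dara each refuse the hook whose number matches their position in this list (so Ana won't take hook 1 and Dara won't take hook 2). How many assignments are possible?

Let Aᵢ (for i ∈ {1, 2}) be the placements that put person i in their forbidden hook. Any j of these fix j positions, leaving (7−j)! ways to fill the rest, and there are C(2,j) ways to pick which j.
By inclusion–exclusion, the number of valid placements is Σ_{j=0}^{2} (−1)^j C(2,j)·(7−j)!.
Computing: 5040 − 1440 + 120 = 3720.

3720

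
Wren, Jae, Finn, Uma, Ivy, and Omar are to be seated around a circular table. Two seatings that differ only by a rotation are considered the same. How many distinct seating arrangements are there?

120

Around a circle, 6 distinct people have 6!/6 = (5)! = 120 rotationally distinct seatings.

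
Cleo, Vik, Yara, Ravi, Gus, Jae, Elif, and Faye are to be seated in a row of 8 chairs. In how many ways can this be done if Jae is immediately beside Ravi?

Glue Jae and Ravi into one block (2 internal orders), leaving 7 units to arrange in a row.
So the count is 2·(7)! = 10080.

10080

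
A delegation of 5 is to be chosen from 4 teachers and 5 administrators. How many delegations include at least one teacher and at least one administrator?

Unrestricted: C(9,5) = 126 ways to pick any 5 of the 9.
Selections missing a whole group: no teachers → C(5,5) = 1; no administrators → C(4,5) = 0.
Both groups omitted at once is impossible, so 126 − 1 = 125.

125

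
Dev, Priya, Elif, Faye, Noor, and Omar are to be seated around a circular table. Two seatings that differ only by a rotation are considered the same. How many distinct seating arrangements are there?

Seat Dev anywhere (absorbing the rotational symmetry), then permute the other 5: (5)! = 120.

120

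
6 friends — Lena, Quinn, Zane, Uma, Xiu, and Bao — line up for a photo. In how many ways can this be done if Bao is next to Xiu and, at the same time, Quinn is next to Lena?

Treat {Bao,Xiu} as one block (2 orders) and {Quinn,Lena} as another (2 orders).
That leaves 4 units to arrange: 2 × 2 × 4! = 4 × 24 = 96.

96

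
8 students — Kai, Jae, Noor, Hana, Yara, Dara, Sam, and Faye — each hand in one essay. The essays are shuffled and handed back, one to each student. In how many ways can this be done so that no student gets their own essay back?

Let Aᵢ be the assignments in which student i gets their own essay. We want the size of the complement of A₁∪…∪A_8.
By inclusion–exclusion this is Σ_{j=0}^{8} (−1)^j C(8,j)·(8−j)!.
Computing: 40320 − 40320 + 20160 − 6720 + 1680 − 336 + 56 − 8 + 1 = 14833.

14833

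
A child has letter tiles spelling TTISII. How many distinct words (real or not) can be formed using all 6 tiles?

60

The 6 letters of TTISII have repeats: I appearing 3 times and T appearing twice.
The number of distinct arrangements is 6!/(3!·2!) = 720/12 = 60.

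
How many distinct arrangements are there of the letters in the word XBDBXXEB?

1120

The 8 letters of XBDBXXEB have repeats: B appearing 3 times and X appearing 3 times.
Dividing 8! = 40320 by 3!·3! = 36 for the repeated letters gives 1120.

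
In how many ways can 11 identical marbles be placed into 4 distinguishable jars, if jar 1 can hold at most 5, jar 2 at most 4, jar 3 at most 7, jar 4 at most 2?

71

Without the upper bounds there are C(14,3) = 364 ways to split 11 among 4 jars.
Subtract solutions that violate a single cap (substitute x_i' = x_i − (cap_i+1)): x_1 ≥ 6 gives C(8,3) = 56; x_2 ≥ 5 gives C(9,3) = 84; x_3 ≥ 8 gives C(6,3) = 20; x_4 ≥ 3 gives C(11,3) = 165. Together 325.
Add back pairs where two caps are both exceeded: 1 + 0 + 10 + 0 + 20 + 1 = 32.
By inclusion–exclusion the count is 364 − 325 + 32 = 71.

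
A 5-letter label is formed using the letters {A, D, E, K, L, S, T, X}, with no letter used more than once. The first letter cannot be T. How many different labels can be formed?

5880

The first letter has 8−1 = 7 choices (anything except T).
The remaining 4 letters are filled from the other 7 symbols without repetition: 7 × 6 × 5 × 4 = 840.
Total: 7 × 840 = 5880.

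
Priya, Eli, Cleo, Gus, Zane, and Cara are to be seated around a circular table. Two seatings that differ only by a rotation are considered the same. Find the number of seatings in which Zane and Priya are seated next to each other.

48

Glue Zane and Priya into a block (2 internal orders). Seating 5 units around a circle gives (4)! arrangements.
So 2 × (4)! = 2 × 24 = 48.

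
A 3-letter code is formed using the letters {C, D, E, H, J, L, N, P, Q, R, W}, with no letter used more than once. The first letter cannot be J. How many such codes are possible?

The first letter has 11−1 = 10 choices (anything except J).
The remaining 2 letters are filled from the other 10 symbols without repetition: 10 × 9 = 90.
Total: 10 × 90 = 900.

900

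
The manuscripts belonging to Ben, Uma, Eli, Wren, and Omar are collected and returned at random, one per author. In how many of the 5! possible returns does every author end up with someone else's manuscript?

Let Aᵢ be the assignments in which author i gets their own manuscript. We want the size of the complement of A₁∪…∪A_5.
By inclusion–exclusion this is Σ_{j=0}^{5} (−1)^j C(5,j)·(5−j)!.
Computing: 120 − 120 + 60 − 20 + 5 − 1 = 44.

44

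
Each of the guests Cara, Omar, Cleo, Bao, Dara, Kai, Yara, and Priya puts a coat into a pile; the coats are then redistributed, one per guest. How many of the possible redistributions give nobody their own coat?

14833

Count assignments avoiding every fixed point. For any j of the 8 guests fixed to their own coat, the other 8−j can be arranged in (8−j)! ways.
By inclusion–exclusion this is Σ_{j=0}^{8} (−1)^j C(8,j)·(8−j)!.
Computing: 40320 − 40320 + 20160 − 6720 + 1680 − 336 + 56 − 8 + 1 = 14833.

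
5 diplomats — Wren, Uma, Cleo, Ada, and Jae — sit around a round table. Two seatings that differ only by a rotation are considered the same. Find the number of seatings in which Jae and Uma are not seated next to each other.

12

All circular seatings of 5 people number (4)! = 24.
Those with Jae next to Uma: fuse the pair into one unit and seat 4 units around a circle — 2·(3)! = 12.
Subtracting, 24 − 12 = 12.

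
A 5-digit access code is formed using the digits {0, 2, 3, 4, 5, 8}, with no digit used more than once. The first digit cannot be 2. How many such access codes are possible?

600

The first digit has 6−1 = 5 choices (anything except 2).
The remaining 4 digits are filled from the other 5 symbols without repetition: 5 × 4 × 3 × 2 = 120.
Total: 5 × 120 = 600.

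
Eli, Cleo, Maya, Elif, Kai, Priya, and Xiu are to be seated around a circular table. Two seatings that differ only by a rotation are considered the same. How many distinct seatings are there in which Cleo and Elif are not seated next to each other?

Without the restriction there are (6)! = 720 seatings.
Those with Cleo next to Elif: fuse the pair into one unit and seat 6 units around a circle — 2·(5)! = 240.
Subtracting, 720 − 240 = 480.

480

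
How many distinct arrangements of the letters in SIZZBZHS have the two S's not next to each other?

2520

There are 8!/(3!·2!) = 3360 arrangements of SIZZBZHS in total.
Arrangements with the S's together: treat SS as one letter, giving (7)!/(3!) = 840.
Hence 3360 − 840 = 2520.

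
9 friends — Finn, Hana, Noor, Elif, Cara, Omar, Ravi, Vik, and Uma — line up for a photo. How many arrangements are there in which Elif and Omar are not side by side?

Of the 9! = 362880 arrangements, those with Elif and Omar adjacent number 2 × 8! = 80640 (treat the pair as a block with 2 internal orders).
Complementary counting: 362880 − 80640 = 282240.

282240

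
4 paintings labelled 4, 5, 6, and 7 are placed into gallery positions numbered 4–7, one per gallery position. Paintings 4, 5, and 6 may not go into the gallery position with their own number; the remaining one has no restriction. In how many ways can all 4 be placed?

11

Let Aᵢ (for i ∈ {4, 5, 6}) be the placements that put painting i in its forbidden gallery position. Any j of these fix j positions, leaving (4−j)! ways to fill the rest, and there are C(3,j) ways to pick which j.
By inclusion–exclusion, the number of valid placements is Σ_{j=0}^{3} (−1)^j C(3,j)·(4−j)!.
Computing: 24 − 18 + 6 − 1 = 11.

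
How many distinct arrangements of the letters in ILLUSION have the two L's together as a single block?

Treat the 2 copies of L as a single block. The multiset to arrange is then {LL, I, I, N, O, S, U}, 7 items in all.
That gives (7)!/(2!) = 2520 arrangements.

2520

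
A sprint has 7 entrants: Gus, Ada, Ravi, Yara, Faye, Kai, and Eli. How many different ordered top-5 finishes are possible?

There are 7 choices for 1st place, 6 for 2nd, and so on down to 3 for position 5.
That gives 7 × 6 × 5 × 4 × 3 = 2520.

2520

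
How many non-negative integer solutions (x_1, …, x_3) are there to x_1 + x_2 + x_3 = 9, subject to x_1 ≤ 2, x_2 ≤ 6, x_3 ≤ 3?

Ignoring the caps, the number of non-negative solutions to x_1+…+x_3 = 9 is C(11,2) = 55.
Subtract solutions that violate a single cap (substitute x_i' = x_i − (cap_i+1)): x_1 ≥ 3 gives C(8,2) = 28; x_2 ≥ 7 gives C(4,2) = 6; x_3 ≥ 4 gives C(7,2) = 21. Together 55.
Add back pairs where two caps are both exceeded: 0 + 6 + 0 = 6.
By inclusion–exclusion the count is 55 − 55 + 6 = 6.

6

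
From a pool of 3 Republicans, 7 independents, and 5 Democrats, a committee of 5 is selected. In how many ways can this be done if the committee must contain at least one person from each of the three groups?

Unrestricted: C(15,5) = 3003 ways to pick any 5 of the 15.
Selections missing a whole group: no Republicans → C(12,5) = 792; no independents → C(8,5) = 56; no Democrats → C(10,5) = 252.
Add back selections omitting two groups (i.e. drawn from a single group): C(3,5) + C(7,5) + C(5,5) = 22.
By inclusion–exclusion: 3003 − 1100 + 22 = 1925.

1925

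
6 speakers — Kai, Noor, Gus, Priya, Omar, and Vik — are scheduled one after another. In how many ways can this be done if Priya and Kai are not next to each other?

480

Of the 6! = 720 arrangements, those with Priya and Kai adjacent number 2 × 5! = 240 (treat the pair as a block with 2 internal orders).
So 720 − 240 = 480 arrangements keep them apart.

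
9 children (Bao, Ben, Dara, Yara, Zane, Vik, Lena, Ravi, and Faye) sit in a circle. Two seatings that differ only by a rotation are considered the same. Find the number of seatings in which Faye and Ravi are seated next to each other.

10080

Treat {Faye, Ravi} as one unit (2 internal orders) and seat the resulting 8 units around the table: (7)! circular arrangements.
So 2 × (7)! = 2 × 5040 = 10080.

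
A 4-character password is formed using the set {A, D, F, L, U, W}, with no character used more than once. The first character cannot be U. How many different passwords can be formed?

The first character has 6−1 = 5 choices (anything except U).
The remaining 3 characters are filled from the other 5 symbols without repetition: 5 × 4 × 3 = 60.
Total: 5 × 60 = 300.

300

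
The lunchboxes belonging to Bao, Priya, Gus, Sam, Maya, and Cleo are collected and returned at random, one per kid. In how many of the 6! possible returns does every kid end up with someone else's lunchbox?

265

Let Aᵢ be the assignments in which kid i gets their own lunchbox. We want the size of the complement of A₁∪…∪A_6.
By inclusion–exclusion this is Σ_{j=0}^{6} (−1)^j C(6,j)·(6−j)!.
Computing: 720 − 720 + 360 − 120 + 30 − 6 + 1 = 265.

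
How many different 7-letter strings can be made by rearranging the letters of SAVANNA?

420

Letter multiplicities in SAVANNA: A×3, N×2, S×1, V×1.
Dividing 7! = 5040 by 3!·2! = 12 for the repeated letters gives 420.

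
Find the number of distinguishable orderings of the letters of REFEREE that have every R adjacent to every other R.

30

Treat the 2 copies of R as a single block. The multiset to arrange is then {RR, E, E, E, E, F}, 6 items in all.
That gives (6)!/(4!) = 30 arrangements.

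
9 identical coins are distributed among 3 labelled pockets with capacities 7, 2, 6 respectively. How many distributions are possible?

Without the upper bounds there are C(11,2) = 55 ways to split 9 among 3 pockets.
Subtract solutions that violate a single cap (substitute x_i' = x_i − (cap_i+1)): x_1 ≥ 8 gives C(3,2) = 3; x_2 ≥ 3 gives C(8,2) = 28; x_3 ≥ 7 gives C(4,2) = 6. Together 37.
No two caps can be exceeded simultaneously, so the pair terms are all 0.
By inclusion–exclusion the count is 55 − 37 + 0 = 18.

18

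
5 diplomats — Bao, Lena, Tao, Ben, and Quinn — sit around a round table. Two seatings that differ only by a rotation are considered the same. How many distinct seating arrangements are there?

Seat Bao anywhere (absorbing the rotational symmetry), then permute the other 4: (4)! = 24.

24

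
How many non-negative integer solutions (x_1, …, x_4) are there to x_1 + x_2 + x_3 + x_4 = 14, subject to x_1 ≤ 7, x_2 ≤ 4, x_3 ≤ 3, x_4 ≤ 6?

By stars and bars, unrestricted non-negative solutions to x_1+…+x_4 = 14 number C(14+3,3) = 680.
Subtract solutions that violate a single cap (substitute x_i' = x_i − (cap_i+1)): x_1 ≥ 8 gives C(9,3) = 84; x_2 ≥ 5 gives C(12,3) = 220; x_3 ≥ 4 gives C(13,3) = 286; x_4 ≥ 7 gives C(10,3) = 120. Together 710.
Add back pairs where two caps are both exceeded: 4 + 10 + 0 + 56 + 10 + 20 = 100.
By inclusion–exclusion the count is 680 − 710 + 100 = 70.

70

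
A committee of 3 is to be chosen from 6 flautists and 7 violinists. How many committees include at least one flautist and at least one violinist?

Unrestricted: C(13,3) = 286 ways to pick any 3 of the 13.
Selections missing a whole group: no flautists → C(7,3) = 35; no violinists → C(6,3) = 20.
Both groups omitted at once is impossible, so 286 − 55 = 231.

231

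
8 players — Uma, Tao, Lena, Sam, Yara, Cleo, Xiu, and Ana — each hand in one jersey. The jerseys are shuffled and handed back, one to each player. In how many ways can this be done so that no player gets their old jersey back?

Count assignments avoiding every fixed point. For any j of the 8 players fixed to their old jersey, the other 8−j can be arranged in (8−j)! ways.
By inclusion–exclusion this is Σ_{j=0}^{8} (−1)^j C(8,j)·(8−j)!.
Computing: 40320 − 40320 + 20160 − 6720 + 1680 − 336 + 56 − 8 + 1 = 14833.

14833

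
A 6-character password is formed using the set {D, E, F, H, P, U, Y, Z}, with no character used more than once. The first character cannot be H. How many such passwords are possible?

17640

The first character has 8−1 = 7 choices (anything except H).
The remaining 5 characters are filled from the other 7 symbols without repetition: 7 × 6 × 5 × 4 × 3 = 2520.
Total: 7 × 2520 = 17640.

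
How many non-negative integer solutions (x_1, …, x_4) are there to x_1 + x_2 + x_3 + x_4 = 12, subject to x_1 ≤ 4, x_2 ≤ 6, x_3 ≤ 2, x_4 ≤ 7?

74

By stars and bars, unrestricted non-negative solutions to x_1+…+x_4 = 12 number C(12+3,3) = 455.
Subtract solutions that violate a single cap (substitute x_i' = x_i − (cap_i+1)): x_1 ≥ 5 gives C(10,3) = 120; x_2 ≥ 7 gives C(8,3) = 56; x_3 ≥ 3 gives C(12,3) = 220; x_4 ≥ 8 gives C(7,3) = 35. Together 431.
Add back pairs where two caps are both exceeded: 1 + 35 + 0 + 10 + 0 + 4 = 50.
By inclusion–exclusion the count is 455 − 431 + 50 = 74.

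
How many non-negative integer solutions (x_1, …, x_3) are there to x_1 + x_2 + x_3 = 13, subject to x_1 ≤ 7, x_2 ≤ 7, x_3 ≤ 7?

By stars and bars, unrestricted non-negative solutions to x_1+…+x_3 = 13 number C(13+2,2) = 105.
Subtract solutions that violate a single cap (substitute x_i' = x_i − (cap_i+1)): x_1 ≥ 8 gives C(7,2) = 21; x_2 ≥ 8 gives C(7,2) = 21; x_3 ≥ 8 gives C(7,2) = 21. Together 63.
No two caps can be exceeded simultaneously, so the pair terms are all 0.
By inclusion–exclusion the count is 105 − 63 + 0 = 42.

42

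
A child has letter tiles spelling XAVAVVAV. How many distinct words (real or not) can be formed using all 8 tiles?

280

XAVAVVAV has 8 letters with A appearing 3 times and V appearing 4 times.
So there are 8! / (4!·3!) = 280 distinguishable arrangements.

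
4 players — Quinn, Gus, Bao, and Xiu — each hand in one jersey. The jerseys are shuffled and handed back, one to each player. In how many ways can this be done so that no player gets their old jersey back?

9

Let Aᵢ be the assignments in which player i gets their old jersey. We want the size of the complement of A₁∪…∪A_4.
By inclusion–exclusion this is Σ_{j=0}^{4} (−1)^j C(4,j)·(4−j)!.
Computing: 24 − 24 + 12 − 4 + 1 = 9.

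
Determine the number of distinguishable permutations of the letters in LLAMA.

LLAMA has 5 letters with A appearing twice and L appearing twice.
Dividing 5! = 120 by 2!·2! = 4 for the repeated letters gives 30.

30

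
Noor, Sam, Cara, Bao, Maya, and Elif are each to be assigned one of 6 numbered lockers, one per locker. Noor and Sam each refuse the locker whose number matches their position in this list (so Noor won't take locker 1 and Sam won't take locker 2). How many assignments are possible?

Let Aᵢ (for i ∈ {1, 2}) be the placements that put person i in their forbidden locker. Any j of these fix j positions, leaving (6−j)! ways to fill the rest, and there are C(2,j) ways to pick which j.
By inclusion–exclusion, the number of valid placements is Σ_{j=0}^{2} (−1)^j C(2,j)·(6−j)!.
Computing: 720 − 240 + 24 = 504.

504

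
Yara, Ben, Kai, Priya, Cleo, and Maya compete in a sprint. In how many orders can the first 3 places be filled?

This is an ordered selection of 3 from 6: P(6,3).
That gives 6 × 5 × 4 = 120.

120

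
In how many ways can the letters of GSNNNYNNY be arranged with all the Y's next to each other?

Treat the 2 copies of Y as a single block. The multiset to arrange is then {YY, G, N, N, N, N, N, S}, 8 items in all.
That gives (8)!/(5!) = 336 arrangements.

336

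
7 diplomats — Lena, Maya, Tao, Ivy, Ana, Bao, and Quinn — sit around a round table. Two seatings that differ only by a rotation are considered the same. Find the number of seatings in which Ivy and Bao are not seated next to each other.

All circular seatings of 7 people number (6)! = 720.
Those with Ivy next to Bao: fuse the pair into one unit and seat 6 units around a circle — 2·(5)! = 240.
Subtracting, 720 − 240 = 480.

480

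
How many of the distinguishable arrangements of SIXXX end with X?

12

Fix X in the last position and arrange the remaining 4 letters.
Those 4 letters have X appearing twice, giving (4)!/(2!) = 12.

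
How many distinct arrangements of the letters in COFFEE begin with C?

30

Fix C in the first position and arrange the remaining 5 letters.
Those 5 letters have E appearing twice and F appearing twice, giving (5)!/(2!·2!) = 30.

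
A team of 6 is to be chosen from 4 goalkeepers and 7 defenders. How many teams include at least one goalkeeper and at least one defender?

455

Total 6-person selections from all 11: C(11,6) = 462.
Selections missing a whole group: no goalkeepers → C(7,6) = 7; no defenders → C(4,6) = 0.
Both groups omitted at once is impossible, so 462 − 7 = 455.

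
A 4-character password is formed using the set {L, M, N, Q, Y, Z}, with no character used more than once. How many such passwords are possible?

360

With no repetition, fill the 4 characters in order: 6 choices, then 5, down to 3.
That product is 6 × 5 × 4 × 3 = 360.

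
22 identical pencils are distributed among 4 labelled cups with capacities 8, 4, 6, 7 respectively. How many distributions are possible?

By stars and bars, unrestricted non-negative solutions to x_1+…+x_4 = 22 number C(22+3,3) = 2300.
Subtract solutions that violate a single cap (substitute x_i' = x_i − (cap_i+1)): x_1 ≥ 9 gives C(16,3) = 560; x_2 ≥ 5 gives C(20,3) = 1140; x_3 ≥ 7 gives C(18,3) = 816; x_4 ≥ 8 gives C(17,3) = 680. Together 3196.
Add back pairs where two caps are both exceeded: 165 + 84 + 56 + 286 + 220 + 120 = 931.
Subtract triples: 4 + 1 + 0 + 10 = 15.
By inclusion–exclusion the count is 2300 − 3196 + 931 − 15 = 20.

20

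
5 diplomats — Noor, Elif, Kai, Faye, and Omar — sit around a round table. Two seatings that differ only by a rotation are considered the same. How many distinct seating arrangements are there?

24

Around a circle, 5 distinct people have 5!/5 = (4)! = 24 rotationally distinct seatings.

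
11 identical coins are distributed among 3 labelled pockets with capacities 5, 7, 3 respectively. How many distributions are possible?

By stars and bars, unrestricted non-negative solutions to x_1+…+x_3 = 11 number C(11+2,2) = 78.
Subtract solutions that violate a single cap (substitute x_i' = x_i − (cap_i+1)): x_1 ≥ 6 gives C(7,2) = 21; x_2 ≥ 8 gives C(5,2) = 10; x_3 ≥ 4 gives C(9,2) = 36. Together 67.
Add back pairs where two caps are both exceeded: 0 + 3 + 0 = 3.
By inclusion–exclusion the count is 78 − 67 + 3 = 14.

14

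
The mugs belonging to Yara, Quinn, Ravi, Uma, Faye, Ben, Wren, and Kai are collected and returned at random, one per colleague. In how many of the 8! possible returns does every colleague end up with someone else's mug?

14833

Count assignments avoiding every fixed point. For any j of the 8 colleagues fixed to their own mug, the other 8−j can be arranged in (8−j)! ways.
By inclusion–exclusion this is Σ_{j=0}^{8} (−1)^j C(8,j)·(8−j)!.
Computing: 40320 − 40320 + 20160 − 6720 + 1680 − 336 + 56 − 8 + 1 = 14833.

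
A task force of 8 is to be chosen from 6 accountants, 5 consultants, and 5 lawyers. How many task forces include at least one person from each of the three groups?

Unrestricted: C(16,8) = 12870 ways to pick any 8 of the 16.
Selections missing a whole group: no accountants → C(10,8) = 45; no consultants → C(11,8) = 165; no lawyers → C(11,8) = 165.
Add back selections omitting two groups (i.e. drawn from a single group): C(6,8) + C(5,8) + C(5,8) = 0.
By inclusion–exclusion: 12870 − 375 + 0 = 12495.

12495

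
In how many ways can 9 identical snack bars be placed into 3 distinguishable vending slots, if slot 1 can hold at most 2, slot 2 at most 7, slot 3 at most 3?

By stars and bars, unrestricted non-negative solutions to x_1+…+x_3 = 9 number C(9+2,2) = 55.
Subtract solutions that violate a single cap (substitute x_i' = x_i − (cap_i+1)): x_1 ≥ 3 gives C(8,2) = 28; x_2 ≥ 8 gives C(3,2) = 3; x_3 ≥ 4 gives C(7,2) = 21. Together 52.
Add back pairs where two caps are both exceeded: 0 + 6 + 0 = 6.
By inclusion–exclusion the count is 55 − 52 + 6 = 9.

9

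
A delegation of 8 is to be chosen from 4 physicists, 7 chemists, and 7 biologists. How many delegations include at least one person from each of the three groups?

40425

Unrestricted: C(18,8) = 43758 ways to pick any 8 of the 18.
Selections missing a whole group: no physicists → C(14,8) = 3003; no chemists → C(11,8) = 165; no biologists → C(11,8) = 165.
Add back selections omitting two groups (i.e. drawn from a single group): C(4,8) + C(7,8) + C(7,8) = 0.
By inclusion–exclusion: 43758 − 3333 + 0 = 40425.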